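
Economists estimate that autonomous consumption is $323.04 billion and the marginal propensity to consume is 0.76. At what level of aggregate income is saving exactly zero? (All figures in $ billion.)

At break-even, C = Y: 323.04 + 0.76Y = Y
0.24Y = 323.04, so Y = 323.04/0.24 = 1346

Y = 1346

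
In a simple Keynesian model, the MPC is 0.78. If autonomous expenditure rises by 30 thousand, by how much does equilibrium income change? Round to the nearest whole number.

ΔY ≈ 136

The multiplier is 1/(1 − MPC) = 1/0.22.
ΔY = 30/0.22 = 136.36 ≈ 136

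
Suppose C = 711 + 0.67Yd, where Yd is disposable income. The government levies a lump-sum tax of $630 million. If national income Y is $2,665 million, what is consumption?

C = 2074.45

Yd = Y − T = 2665 − 630 = 2035
C = 711 + 0.67(2035) = 711 + 1363.45 = 2074.45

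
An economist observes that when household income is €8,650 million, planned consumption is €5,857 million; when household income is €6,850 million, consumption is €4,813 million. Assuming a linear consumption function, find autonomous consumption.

MPC = ΔC/ΔY = (5857 − 4813)/(8650 − 6850) = 1044/1800 = 0.58
a = C − MPC·Y = 4813 − 0.58(6850) = 4813 − 3973 = 840

a = 840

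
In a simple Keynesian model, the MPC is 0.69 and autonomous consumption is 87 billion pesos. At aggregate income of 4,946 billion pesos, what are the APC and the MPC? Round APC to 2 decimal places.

MPC = 0.69 (the slope of the consumption function)
C = 87 + 0.69(4946) = 3499.74, so APC = 3499.74/4946 = 0.71

APC = 0.71; MPC = 0.69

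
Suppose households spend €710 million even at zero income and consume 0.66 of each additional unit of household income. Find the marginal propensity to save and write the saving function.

MPS = 0.34; S = -710 + 0.34Y

MPS = 1 − MPC = 1 − 0.66 = 0.34
S = Y − C = -710 + 0.34Y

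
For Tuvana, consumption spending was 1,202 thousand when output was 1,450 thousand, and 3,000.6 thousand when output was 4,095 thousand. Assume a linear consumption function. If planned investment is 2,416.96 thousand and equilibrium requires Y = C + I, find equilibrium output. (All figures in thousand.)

Y = 8228

MPC = (3000.6 − 1202)/(4095 − 1450) = 1798.6/2645 = 0.68
a = 1202 − 0.68(1450) = 216
Equilibrium: Y = 216 + 0.68Y + 2416.96
0.32Y = 2632.96, so Y = 2632.96/0.32 = 8228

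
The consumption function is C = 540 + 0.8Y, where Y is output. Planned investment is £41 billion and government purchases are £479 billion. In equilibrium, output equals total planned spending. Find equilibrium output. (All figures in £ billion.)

Y = 5300

Y = C + I + G = 540 + 0.8Y + 41 + 479
Y − 0.8Y = 1060
0.2Y = 1060, so Y = 1060/0.2 = 5300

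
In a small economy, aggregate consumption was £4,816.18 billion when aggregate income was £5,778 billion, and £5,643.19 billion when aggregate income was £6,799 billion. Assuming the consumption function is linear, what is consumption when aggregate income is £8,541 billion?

C = 7054.21

MPC = (5643.19 − 4816.18)/(6799 − 5778) = 827.01/1021 = 0.81
a = 4816.18 − 0.81(5778) = 4816.18 − 4680.18 = 136
C = 136 + 0.81(8541) = 136 + 6918.21 = 7054.21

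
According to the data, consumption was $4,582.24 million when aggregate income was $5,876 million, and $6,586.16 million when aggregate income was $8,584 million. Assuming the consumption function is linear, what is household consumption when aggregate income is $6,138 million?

MPC = (6586.16 − 4582.24)/(8584 − 5876) = 2003.92/2708 = 0.74
a = 4582.24 − 0.74(5876) = 4582.24 − 4348.24 = 234
C = 234 + 0.74(6138) = 234 + 4542.12 = 4776.12

C = 4776.12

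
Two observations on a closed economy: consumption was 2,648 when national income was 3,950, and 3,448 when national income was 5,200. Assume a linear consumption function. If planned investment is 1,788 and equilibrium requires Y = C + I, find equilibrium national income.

MPC = (3448 − 2648)/(5200 − 3950) = 800/1250 = 0.64
a = 2648 − 0.64(3950) = 120
Equilibrium: Y = 120 + 0.64Y + 1788
0.36Y = 1908, so Y = 1908/0.36 = 5300

Y = 5300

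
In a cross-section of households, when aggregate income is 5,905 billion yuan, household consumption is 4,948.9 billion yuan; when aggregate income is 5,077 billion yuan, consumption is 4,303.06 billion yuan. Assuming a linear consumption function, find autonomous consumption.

a = 343

MPC = ΔC/ΔY = (4948.9 − 4303.06)/(5905 − 5077) = 645.84/828 = 0.78
a = C − MPC·Y = 4303.06 − 0.78(5077) = 4303.06 − 3960.06 = 343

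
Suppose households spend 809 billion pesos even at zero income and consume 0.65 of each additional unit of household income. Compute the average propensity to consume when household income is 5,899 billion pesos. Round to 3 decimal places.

APC = 0.787

C = 809 + 0.65(5899) = 4643.35
APC = C/Y = 4643.35/5899 = 0.787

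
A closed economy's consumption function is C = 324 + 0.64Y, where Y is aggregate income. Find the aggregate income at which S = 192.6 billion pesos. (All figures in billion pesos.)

S = Y − C = -324 + 0.36Y
-324 + 0.36Y = 192.6, so 0.36Y = 516.6 and Y = 1435

Y = 1435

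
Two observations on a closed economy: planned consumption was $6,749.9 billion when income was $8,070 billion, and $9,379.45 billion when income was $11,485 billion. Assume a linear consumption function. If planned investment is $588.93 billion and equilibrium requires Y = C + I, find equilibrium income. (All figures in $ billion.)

Y = 4891

MPC = (9379.45 − 6749.9)/(11485 − 8070) = 2629.55/3415 = 0.77
a = 6749.9 − 0.77(8070) = 536
Equilibrium: Y = 536 + 0.77Y + 588.93
0.23Y = 1124.93, so Y = 1124.93/0.23 = 4891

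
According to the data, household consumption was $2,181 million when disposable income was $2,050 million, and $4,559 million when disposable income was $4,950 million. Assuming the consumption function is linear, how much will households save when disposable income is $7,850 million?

MPC = (4559 − 2181)/(4950 − 2050) = 2378/2900 = 0.82
a = 2181 − 0.82(2050) = 2181 − 1681 = 500
C = 500 + 0.82(7850) = 6937
S = 7850 − 6937 = 913

S = 913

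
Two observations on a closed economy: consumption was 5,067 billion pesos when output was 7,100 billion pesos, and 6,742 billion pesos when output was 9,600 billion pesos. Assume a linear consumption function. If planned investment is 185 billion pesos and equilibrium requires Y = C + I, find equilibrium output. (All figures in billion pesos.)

MPC = (6742 − 5067)/(9600 − 7100) = 1675/2500 = 0.67
a = 5067 − 0.67(7100) = 310
Equilibrium: Y = 310 + 0.67Y + 185
0.33Y = 495, so Y = 495/0.33 = 1500

Y = 1500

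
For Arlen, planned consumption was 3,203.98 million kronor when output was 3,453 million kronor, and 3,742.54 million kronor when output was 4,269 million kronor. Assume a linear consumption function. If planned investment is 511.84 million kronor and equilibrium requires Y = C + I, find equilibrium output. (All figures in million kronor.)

Y = 4226

MPC = (3742.54 − 3203.98)/(4269 − 3453) = 538.56/816 = 0.66
a = 3203.98 − 0.66(3453) = 925
Equilibrium: Y = 925 + 0.66Y + 511.84
0.34Y = 1436.84, so Y = 1436.84/0.34 = 4226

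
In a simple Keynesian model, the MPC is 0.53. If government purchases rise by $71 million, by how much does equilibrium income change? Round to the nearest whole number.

ΔY ≈ 151

The multiplier is 1/(1 − MPC) = 1/0.47.
ΔY = 71/0.47 = 151.06 ≈ 151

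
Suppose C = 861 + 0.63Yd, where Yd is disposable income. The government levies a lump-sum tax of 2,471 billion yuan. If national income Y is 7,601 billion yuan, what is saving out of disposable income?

Yd = Y − T = 7601 − 2471 = 5130
C = 861 + 0.63(5130) = 861 + 3231.9 = 4092.9
S = Yd − C = 5130 − 4092.9 = 1037.1

S = 1037.1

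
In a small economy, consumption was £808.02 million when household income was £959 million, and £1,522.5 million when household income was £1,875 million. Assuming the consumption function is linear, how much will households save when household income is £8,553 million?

MPC = (1522.5 − 808.02)/(1875 − 959) = 714.48/916 = 0.78
a = 808.02 − 0.78(959) = 808.02 − 748.02 = 60
C = 60 + 0.78(8553) = 6731.34
S = 8553 − 6731.34 = 1821.66

S = 1821.66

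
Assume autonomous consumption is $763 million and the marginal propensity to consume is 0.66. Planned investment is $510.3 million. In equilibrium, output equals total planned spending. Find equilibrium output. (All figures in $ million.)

Y = C + I = 763 + 0.66Y + 510.3
Y − 0.66Y = 1273.3
0.34Y = 1273.3, so Y = 1273.3/0.34 = 3745

Y = 3745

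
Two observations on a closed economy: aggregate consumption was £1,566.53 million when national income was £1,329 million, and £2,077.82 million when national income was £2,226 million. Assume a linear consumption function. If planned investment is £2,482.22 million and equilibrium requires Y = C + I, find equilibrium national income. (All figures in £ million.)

MPC = (2077.82 − 1566.53)/(2226 − 1329) = 511.29/897 = 0.57
a = 1566.53 − 0.57(1329) = 809
Equilibrium: Y = 809 + 0.57Y + 2482.22
0.43Y = 3291.22, so Y = 3291.22/0.43 = 7654

Y = 7654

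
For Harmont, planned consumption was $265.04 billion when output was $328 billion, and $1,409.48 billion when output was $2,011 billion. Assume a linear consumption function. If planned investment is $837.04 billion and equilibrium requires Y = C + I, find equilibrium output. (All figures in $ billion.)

MPC = (1409.48 − 265.04)/(2011 − 328) = 1144.44/1683 = 0.68
a = 265.04 − 0.68(328) = 42
Equilibrium: Y = 42 + 0.68Y + 837.04
0.32Y = 879.04, so Y = 879.04/0.32 = 2747

Y = 2747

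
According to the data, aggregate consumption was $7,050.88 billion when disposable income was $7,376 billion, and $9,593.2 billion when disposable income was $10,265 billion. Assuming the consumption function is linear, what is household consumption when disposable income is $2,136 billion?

MPC = (9593.2 − 7050.88)/(10265 − 7376) = 2542.32/2889 = 0.88
a = 7050.88 − 0.88(7376) = 7050.88 − 6490.88 = 560
C = 560 + 0.88(2136) = 560 + 1879.68 = 2439.68

C = 2439.68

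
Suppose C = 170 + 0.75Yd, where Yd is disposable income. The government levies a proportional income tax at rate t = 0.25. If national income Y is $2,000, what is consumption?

C = 1295

Yd = (1 − 0.25)(2000) = 0.75(2000) = 1500
C = 170 + 0.75(1500) = 170 + 1125 = 1295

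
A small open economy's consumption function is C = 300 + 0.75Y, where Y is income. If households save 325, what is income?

S = Y − C = -300 + 0.25Y
-300 + 0.25Y = 325, so 0.25Y = 625 and Y = 2500

Y = 2500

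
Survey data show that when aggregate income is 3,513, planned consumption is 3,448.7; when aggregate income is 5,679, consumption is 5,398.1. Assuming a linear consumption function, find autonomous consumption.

a = 287

MPC = ΔC/ΔY = (5398.1 − 3448.7)/(5679 − 3513) = 1949.4/2166 = 0.9
a = C − MPC·Y = 3448.7 − 0.9(3513) = 3448.7 − 3161.7 = 287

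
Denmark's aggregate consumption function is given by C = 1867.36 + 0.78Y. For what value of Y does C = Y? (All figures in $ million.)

At break-even, C = Y: 1867.36 + 0.78Y = Y
0.22Y = 1867.36, so Y = 1867.36/0.22 = 8488

Y = 8488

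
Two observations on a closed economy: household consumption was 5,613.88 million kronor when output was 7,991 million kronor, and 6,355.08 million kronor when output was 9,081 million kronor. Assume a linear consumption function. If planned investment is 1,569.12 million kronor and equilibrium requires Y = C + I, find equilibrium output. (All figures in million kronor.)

MPC = (6355.08 − 5613.88)/(9081 − 7991) = 741.2/1090 = 0.68
a = 5613.88 − 0.68(7991) = 180
Equilibrium: Y = 180 + 0.68Y + 1569.12
0.32Y = 1749.12, so Y = 1749.12/0.32 = 5466

Y = 5466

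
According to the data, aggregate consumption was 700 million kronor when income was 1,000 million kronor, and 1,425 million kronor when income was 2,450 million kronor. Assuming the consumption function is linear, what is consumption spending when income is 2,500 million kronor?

MPC = (1425 − 700)/(2450 − 1000) = 725/1450 = 0.5
a = 700 − 0.5(1000) = 700 − 500 = 200
C = 200 + 0.5(2500) = 200 + 1250 = 1450

C = 1450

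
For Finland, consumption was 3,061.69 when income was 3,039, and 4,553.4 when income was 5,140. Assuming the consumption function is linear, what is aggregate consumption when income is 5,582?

C = 4867.22

MPC = (4553.4 − 3061.69)/(5140 − 3039) = 1491.71/2101 = 0.71
a = 3061.69 − 0.71(3039) = 3061.69 − 2157.69 = 904
C = 904 + 0.71(5582) = 904 + 3963.22 = 4867.22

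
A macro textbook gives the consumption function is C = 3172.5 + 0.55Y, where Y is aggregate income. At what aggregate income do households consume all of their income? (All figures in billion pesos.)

Y = 7050

At break-even, C = Y: 3172.5 + 0.55Y = Y
0.45Y = 3172.5, so Y = 3172.5/0.45 = 7050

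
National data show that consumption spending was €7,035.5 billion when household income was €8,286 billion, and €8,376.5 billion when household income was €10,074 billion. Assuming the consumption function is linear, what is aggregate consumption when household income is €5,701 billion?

MPC = (8376.5 − 7035.5)/(10074 − 8286) = 1341/1788 = 0.75
a = 7035.5 − 0.75(8286) = 7035.5 − 6214.5 = 821
C = 821 + 0.75(5701) = 821 + 4275.75 = 5096.75

C = 5096.75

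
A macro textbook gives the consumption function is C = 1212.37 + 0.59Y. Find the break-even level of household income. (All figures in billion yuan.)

Y = 2957

At break-even, C = Y: 1212.37 + 0.59Y = Y
0.41Y = 1212.37, so Y = 1212.37/0.41 = 2957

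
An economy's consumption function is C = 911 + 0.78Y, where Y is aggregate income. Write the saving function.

S = -911 + 0.22Y

S = Y − C = Y − (911 + 0.78Y) = -911 + (1 − 0.78)Y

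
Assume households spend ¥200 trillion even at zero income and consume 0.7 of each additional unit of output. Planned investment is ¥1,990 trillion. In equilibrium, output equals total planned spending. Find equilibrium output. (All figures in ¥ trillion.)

Y = C + I = 200 + 0.7Y + 1990
Y − 0.7Y = 2190
0.3Y = 2190, so Y = 2190/0.3 = 7300

Y = 7300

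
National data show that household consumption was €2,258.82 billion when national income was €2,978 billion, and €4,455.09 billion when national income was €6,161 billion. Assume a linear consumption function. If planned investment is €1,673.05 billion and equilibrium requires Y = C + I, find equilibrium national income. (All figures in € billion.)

Y = 6055

MPC = (4455.09 − 2258.82)/(6161 − 2978) = 2196.27/3183 = 0.69
a = 2258.82 − 0.69(2978) = 204
Equilibrium: Y = 204 + 0.69Y + 1673.05
0.31Y = 1877.05, so Y = 1877.05/0.31 = 6055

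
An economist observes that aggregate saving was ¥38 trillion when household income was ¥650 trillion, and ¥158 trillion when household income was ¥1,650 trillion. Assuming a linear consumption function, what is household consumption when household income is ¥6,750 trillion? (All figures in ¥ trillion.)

C = 5980

MPS = ΔS/ΔY = (158 − 38)/(1650 − 650) = 120/1000 = 0.12
MPC = 1 − MPS = 0.88
Autonomous saving = 38 − 0.12(650) = -40, so a = 40
C = 40 + 0.88(6750) = 40 + 5940 = 5980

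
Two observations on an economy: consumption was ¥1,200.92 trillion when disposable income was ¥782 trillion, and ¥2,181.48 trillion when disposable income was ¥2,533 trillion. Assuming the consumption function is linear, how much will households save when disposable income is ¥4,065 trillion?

S = 1025.6

MPC = (2181.48 − 1200.92)/(2533 − 782) = 980.56/1751 = 0.56
a = 1200.92 − 0.56(782) = 1200.92 − 437.92 = 763
C = 763 + 0.56(4065) = 3039.4
S = 4065 − 3039.4 = 1025.6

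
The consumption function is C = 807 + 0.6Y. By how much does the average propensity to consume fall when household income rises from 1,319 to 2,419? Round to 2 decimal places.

At Y = 1319: C = 807 + 0.6(1319) = 1598.4, APC = 1598.4/1319 = 1.212
At Y = 2419: C = 2258.4, APC = 2258.4/2419 = 0.934
Fall in APC = 1.212 − 0.934 = 0.278 ≈ 0.28

ΔAPC = 0.28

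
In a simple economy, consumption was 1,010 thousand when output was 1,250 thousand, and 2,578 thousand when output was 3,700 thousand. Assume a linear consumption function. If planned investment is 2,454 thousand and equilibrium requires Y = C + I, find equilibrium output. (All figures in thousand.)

MPC = (2578 − 1010)/(3700 − 1250) = 1568/2450 = 0.64
a = 1010 − 0.64(1250) = 210
Equilibrium: Y = 210 + 0.64Y + 2454
0.36Y = 2664, so Y = 2664/0.36 = 7400

Y = 7400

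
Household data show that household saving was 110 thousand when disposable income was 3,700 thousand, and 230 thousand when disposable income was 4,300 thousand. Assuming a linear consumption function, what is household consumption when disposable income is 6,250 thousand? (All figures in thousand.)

C = 5630

MPS = ΔS/ΔY = (230 − 110)/(4300 − 3700) = 120/600 = 0.2
MPC = 1 − MPS = 0.8
Autonomous saving = 110 − 0.2(3700) = -630, so a = 630
C = 630 + 0.8(6250) = 630 + 5000 = 5630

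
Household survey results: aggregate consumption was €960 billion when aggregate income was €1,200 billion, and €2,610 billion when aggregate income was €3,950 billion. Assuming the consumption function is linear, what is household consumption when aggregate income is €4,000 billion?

MPC = (2610 − 960)/(3950 − 1200) = 1650/2750 = 0.6
a = 960 − 0.6(1200) = 960 − 720 = 240
C = 240 + 0.6(4000) = 240 + 2400 = 2640

C = 2640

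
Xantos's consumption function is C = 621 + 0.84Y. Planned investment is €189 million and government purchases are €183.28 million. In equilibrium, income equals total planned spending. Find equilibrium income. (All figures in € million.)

Y = 6208

Y = C + I + G = 621 + 0.84Y + 189 + 183.28
Y − 0.84Y = 993.28
0.16Y = 993.28, so Y = 993.28/0.16 = 6208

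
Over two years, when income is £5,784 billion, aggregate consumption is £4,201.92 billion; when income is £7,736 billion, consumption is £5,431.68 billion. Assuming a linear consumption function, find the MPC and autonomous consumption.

MPC = 0.63; a = 558

MPC = ΔC/ΔY = (5431.68 − 4201.92)/(7736 − 5784) = 1229.76/1952 = 0.63
a = C − MPC·Y = 4201.92 − 0.63(5784) = 4201.92 − 3643.92 = 558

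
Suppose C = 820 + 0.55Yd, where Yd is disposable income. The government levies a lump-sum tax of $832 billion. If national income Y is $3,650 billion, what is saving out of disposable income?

Yd = Y − T = 3650 − 832 = 2818
C = 820 + 0.55(2818) = 820 + 1549.9 = 2369.9
S = Yd − C = 2818 − 2369.9 = 448.1

S = 448.1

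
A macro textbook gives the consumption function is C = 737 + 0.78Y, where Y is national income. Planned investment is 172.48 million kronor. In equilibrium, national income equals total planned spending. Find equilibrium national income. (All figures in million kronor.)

Y = 4134

Y = C + I = 737 + 0.78Y + 172.48
Y − 0.78Y = 909.48
0.22Y = 909.48, so Y = 909.48/0.22 = 4134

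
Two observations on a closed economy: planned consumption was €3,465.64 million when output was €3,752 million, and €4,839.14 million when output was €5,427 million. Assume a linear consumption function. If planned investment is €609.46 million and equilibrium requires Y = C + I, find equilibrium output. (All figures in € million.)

Y = 5547

MPC = (4839.14 − 3465.64)/(5427 − 3752) = 1373.5/1675 = 0.82
a = 3465.64 − 0.82(3752) = 389
Equilibrium: Y = 389 + 0.82Y + 609.46
0.18Y = 998.46, so Y = 998.46/0.18 = 5547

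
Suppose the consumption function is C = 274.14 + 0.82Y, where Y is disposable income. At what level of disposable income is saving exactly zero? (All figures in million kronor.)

Y = 1523

At break-even, C = Y: 274.14 + 0.82Y = Y
0.18Y = 274.14, so Y = 274.14/0.18 = 1523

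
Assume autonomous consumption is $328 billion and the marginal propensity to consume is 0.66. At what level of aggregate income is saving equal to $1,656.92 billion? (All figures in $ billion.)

S = Y − C = -328 + 0.34Y
-328 + 0.34Y = 1656.92, so 0.34Y = 1984.92 and Y = 5838

Y = 5838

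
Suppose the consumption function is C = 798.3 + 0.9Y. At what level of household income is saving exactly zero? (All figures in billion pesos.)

Y = 7983

At break-even, C = Y: 798.3 + 0.9Y = Y
0.1Y = 798.3, so Y = 798.3/0.1 = 7983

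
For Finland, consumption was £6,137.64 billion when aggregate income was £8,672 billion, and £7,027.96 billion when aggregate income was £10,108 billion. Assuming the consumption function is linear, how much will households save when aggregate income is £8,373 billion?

MPC = (7027.96 − 6137.64)/(10108 − 8672) = 890.32/1436 = 0.62
a = 6137.64 − 0.62(8672) = 6137.64 − 5376.64 = 761
C = 761 + 0.62(8373) = 5952.26
S = 8373 − 5952.26 = 2420.74

S = 2420.74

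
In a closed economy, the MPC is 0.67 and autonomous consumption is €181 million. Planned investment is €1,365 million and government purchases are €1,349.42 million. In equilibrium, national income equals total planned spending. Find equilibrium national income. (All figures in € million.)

Y = 8774

Y = C + I + G = 181 + 0.67Y + 1365 + 1349.42
Y − 0.67Y = 2895.42
0.33Y = 2895.42, so Y = 2895.42/0.33 = 8774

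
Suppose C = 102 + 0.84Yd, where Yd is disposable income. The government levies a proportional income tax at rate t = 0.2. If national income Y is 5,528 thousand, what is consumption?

Yd = (1 − 0.2)(5528) = 0.8(5528) = 4422.4
C = 102 + 0.84(4422.4) = 102 + 3714.816 = 3816.816

C = 3816.816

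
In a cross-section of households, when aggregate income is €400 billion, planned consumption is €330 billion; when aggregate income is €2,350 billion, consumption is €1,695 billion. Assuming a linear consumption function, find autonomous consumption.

a = 50

MPC = ΔC/ΔY = (1695 − 330)/(2350 − 400) = 1365/1950 = 0.7
a = C − MPC·Y = 330 − 0.7(400) = 330 − 280 = 50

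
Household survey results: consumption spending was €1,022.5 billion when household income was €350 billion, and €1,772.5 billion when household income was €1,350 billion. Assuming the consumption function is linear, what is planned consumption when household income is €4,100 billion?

MPC = (1772.5 − 1022.5)/(1350 − 350) = 750/1000 = 0.75
a = 1022.5 − 0.75(350) = 1022.5 − 262.5 = 760
C = 760 + 0.75(4100) = 760 + 3075 = 3835

C = 3835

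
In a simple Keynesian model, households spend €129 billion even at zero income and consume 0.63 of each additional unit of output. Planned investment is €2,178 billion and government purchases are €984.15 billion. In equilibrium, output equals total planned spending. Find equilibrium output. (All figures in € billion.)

Y = 8895

Y = C + I + G = 129 + 0.63Y + 2178 + 984.15
Y − 0.63Y = 3291.15
0.37Y = 3291.15, so Y = 3291.15/0.37 = 8895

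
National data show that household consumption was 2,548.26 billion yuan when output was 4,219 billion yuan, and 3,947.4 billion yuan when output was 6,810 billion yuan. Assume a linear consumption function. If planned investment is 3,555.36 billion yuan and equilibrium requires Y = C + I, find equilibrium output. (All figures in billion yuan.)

MPC = (3947.4 − 2548.26)/(6810 − 4219) = 1399.14/2591 = 0.54
a = 2548.26 − 0.54(4219) = 270
Equilibrium: Y = 270 + 0.54Y + 3555.36
0.46Y = 3825.36, so Y = 3825.36/0.46 = 8316

Y = 8316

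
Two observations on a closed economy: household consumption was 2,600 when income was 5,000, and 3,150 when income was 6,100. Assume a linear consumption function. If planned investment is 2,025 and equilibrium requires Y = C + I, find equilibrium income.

MPC = (3150 − 2600)/(6100 − 5000) = 550/1100 = 0.5
a = 2600 − 0.5(5000) = 100
Equilibrium: Y = 100 + 0.5Y + 2025
0.5Y = 2125, so Y = 2125/0.5 = 4250

Y = 4250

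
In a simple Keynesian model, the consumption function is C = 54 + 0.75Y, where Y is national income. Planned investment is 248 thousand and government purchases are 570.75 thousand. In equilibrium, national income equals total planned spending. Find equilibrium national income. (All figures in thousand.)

Y = 3491

Y = C + I + G = 54 + 0.75Y + 248 + 570.75
Y − 0.75Y = 872.75
0.25Y = 872.75, so Y = 872.75/0.25 = 3491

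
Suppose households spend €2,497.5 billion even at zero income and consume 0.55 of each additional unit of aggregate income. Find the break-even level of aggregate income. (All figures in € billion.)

Y = 5550

At break-even, C = Y: 2497.5 + 0.55Y = Y
0.45Y = 2497.5, so Y = 2497.5/0.45 = 5550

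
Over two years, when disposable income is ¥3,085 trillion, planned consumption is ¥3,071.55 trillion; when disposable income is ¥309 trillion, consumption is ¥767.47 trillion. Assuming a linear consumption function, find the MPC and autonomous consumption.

MPC = 0.83; a = 511

MPC = ΔC/ΔY = (3071.55 − 767.47)/(3085 − 309) = 2304.08/2776 = 0.83
a = C − MPC·Y = 767.47 − 0.83(309) = 767.47 − 256.47 = 511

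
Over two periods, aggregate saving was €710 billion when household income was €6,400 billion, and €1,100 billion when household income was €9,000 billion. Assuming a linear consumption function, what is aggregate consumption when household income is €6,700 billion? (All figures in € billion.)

C = 5945

MPS = ΔS/ΔY = (1100 − 710)/(9000 − 6400) = 390/2600 = 0.15
MPC = 1 − MPS = 0.85
Autonomous saving = 710 − 0.15(6400) = -250, so a = 250
C = 250 + 0.85(6700) = 250 + 5695 = 5945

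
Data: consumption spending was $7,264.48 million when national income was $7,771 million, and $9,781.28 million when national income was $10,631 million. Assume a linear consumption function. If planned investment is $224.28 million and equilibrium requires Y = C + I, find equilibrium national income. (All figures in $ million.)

Y = 5419

MPC = (9781.28 − 7264.48)/(10631 − 7771) = 2516.8/2860 = 0.88
a = 7264.48 − 0.88(7771) = 426
Equilibrium: Y = 426 + 0.88Y + 224.28
0.12Y = 650.28, so Y = 650.28/0.12 = 5419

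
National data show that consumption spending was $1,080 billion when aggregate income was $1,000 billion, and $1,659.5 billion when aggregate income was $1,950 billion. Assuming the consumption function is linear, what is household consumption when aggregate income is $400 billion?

MPC = (1659.5 − 1080)/(1950 − 1000) = 579.5/950 = 0.61
a = 1080 − 0.61(1000) = 1080 − 610 = 470
C = 470 + 0.61(400) = 470 + 244 = 714

C = 714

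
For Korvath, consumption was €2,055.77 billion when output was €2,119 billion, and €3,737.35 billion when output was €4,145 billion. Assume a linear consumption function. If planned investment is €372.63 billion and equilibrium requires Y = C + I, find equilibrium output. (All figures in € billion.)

MPC = (3737.35 − 2055.77)/(4145 − 2119) = 1681.58/2026 = 0.83
a = 2055.77 − 0.83(2119) = 297
Equilibrium: Y = 297 + 0.83Y + 372.63
0.17Y = 669.63, so Y = 669.63/0.17 = 3939

Y = 3939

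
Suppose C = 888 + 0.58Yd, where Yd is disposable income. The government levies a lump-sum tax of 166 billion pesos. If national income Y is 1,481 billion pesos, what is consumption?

Yd = Y − T = 1481 − 166 = 1315
C = 888 + 0.58(1315) = 888 + 762.7 = 1650.7

C = 1650.7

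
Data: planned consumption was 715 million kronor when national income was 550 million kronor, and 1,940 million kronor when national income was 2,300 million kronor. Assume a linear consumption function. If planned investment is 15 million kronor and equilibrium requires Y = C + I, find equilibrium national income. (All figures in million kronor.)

MPC = (1940 − 715)/(2300 − 550) = 1225/1750 = 0.7
a = 715 − 0.7(550) = 330
Equilibrium: Y = 330 + 0.7Y + 15
0.3Y = 345, so Y = 345/0.3 = 1150

Y = 1150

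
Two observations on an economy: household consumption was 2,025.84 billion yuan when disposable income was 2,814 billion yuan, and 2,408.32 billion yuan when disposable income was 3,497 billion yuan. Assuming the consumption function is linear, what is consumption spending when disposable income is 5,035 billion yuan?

MPC = (2408.32 − 2025.84)/(3497 − 2814) = 382.48/683 = 0.56
a = 2025.84 − 0.56(2814) = 2025.84 − 1575.84 = 450
C = 450 + 0.56(5035) = 450 + 2819.6 = 3269.6

C = 3269.6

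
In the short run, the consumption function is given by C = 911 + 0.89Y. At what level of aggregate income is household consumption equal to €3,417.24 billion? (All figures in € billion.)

Y = 2816

911 + 0.89Y = 3417.24
0.89Y = 2506.24, so Y = 2506.24/0.89 = 2816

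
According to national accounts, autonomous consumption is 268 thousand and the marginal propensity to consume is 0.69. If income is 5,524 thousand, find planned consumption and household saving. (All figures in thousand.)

C = 4079.56; S = 1444.44

C = 268 + 0.69(5524) = 268 + 3811.56 = 4079.56
S = Y − C = 5524 − 4079.56 = 1444.44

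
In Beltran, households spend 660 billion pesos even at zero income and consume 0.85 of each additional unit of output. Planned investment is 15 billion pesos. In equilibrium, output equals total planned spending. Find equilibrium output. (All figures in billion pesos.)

Y = 4500

Y = C + I = 660 + 0.85Y + 15
Y − 0.85Y = 675
0.15Y = 675, so Y = 675/0.15 = 4500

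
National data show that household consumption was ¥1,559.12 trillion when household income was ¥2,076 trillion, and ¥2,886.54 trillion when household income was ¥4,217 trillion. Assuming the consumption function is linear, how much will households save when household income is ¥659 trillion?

S = -21.58

MPC = (2886.54 − 1559.12)/(4217 − 2076) = 1327.42/2141 = 0.62
a = 1559.12 − 0.62(2076) = 1559.12 − 1287.12 = 272
C = 272 + 0.62(659) = 680.58
S = 659 − 680.58 = -21.58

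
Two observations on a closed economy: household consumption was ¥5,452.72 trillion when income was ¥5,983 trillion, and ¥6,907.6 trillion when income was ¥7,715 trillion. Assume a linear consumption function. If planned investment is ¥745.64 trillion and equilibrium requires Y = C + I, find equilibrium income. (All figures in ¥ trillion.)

Y = 7329

MPC = (6907.6 − 5452.72)/(7715 − 5983) = 1454.88/1732 = 0.84
a = 5452.72 − 0.84(5983) = 427
Equilibrium: Y = 427 + 0.84Y + 745.64
0.16Y = 1172.64, so Y = 1172.64/0.16 = 7329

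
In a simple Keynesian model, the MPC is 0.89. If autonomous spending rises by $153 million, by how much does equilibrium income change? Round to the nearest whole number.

The multiplier is 1/(1 − MPC) = 1/0.11.
ΔY = 153/0.11 = 1390.91 ≈ 1391

ΔY ≈ 1391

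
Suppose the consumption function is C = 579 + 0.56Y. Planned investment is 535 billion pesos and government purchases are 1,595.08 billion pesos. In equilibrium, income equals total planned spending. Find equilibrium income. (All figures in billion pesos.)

Y = 6157

Y = C + I + G = 579 + 0.56Y + 535 + 1595.08
Y − 0.56Y = 2709.08
0.44Y = 2709.08, so Y = 2709.08/0.44 = 6157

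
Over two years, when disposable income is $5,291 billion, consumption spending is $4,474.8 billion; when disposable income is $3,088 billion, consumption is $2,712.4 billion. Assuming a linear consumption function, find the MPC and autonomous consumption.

MPC = ΔC/ΔY = (4474.8 − 2712.4)/(5291 − 3088) = 1762.4/2203 = 0.8
a = C − MPC·Y = 2712.4 − 0.8(3088) = 2712.4 − 2470.4 = 242

MPC = 0.8; a = 242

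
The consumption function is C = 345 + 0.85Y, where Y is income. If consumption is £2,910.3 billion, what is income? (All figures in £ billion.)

345 + 0.85Y = 2910.3
0.85Y = 2565.3, so Y = 2565.3/0.85 = 3018

Y = 3018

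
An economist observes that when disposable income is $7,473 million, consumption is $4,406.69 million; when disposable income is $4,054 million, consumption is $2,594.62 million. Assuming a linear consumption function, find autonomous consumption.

MPC = ΔC/ΔY = (4406.69 − 2594.62)/(7473 − 4054) = 1812.07/3419 = 0.53
a = C − MPC·Y = 2594.62 − 0.53(4054) = 2594.62 − 2148.62 = 446

a = 446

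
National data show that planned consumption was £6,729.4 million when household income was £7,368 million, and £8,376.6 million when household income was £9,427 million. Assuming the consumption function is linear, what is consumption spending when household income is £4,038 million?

C = 4065.4

MPC = (8376.6 − 6729.4)/(9427 − 7368) = 1647.2/2059 = 0.8
a = 6729.4 − 0.8(7368) = 6729.4 − 5894.4 = 835
C = 835 + 0.8(4038) = 835 + 3230.4 = 4065.4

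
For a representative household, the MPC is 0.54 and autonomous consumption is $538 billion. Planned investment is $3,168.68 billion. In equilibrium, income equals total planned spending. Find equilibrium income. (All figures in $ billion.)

Y = 8058

Y = C + I = 538 + 0.54Y + 3168.68
Y − 0.54Y = 3706.68
0.46Y = 3706.68, so Y = 3706.68/0.46 = 8058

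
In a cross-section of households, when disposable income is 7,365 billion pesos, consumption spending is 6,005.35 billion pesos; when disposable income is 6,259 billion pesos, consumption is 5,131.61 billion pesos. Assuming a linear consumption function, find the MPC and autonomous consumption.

MPC = ΔC/ΔY = (6005.35 − 5131.61)/(7365 − 6259) = 873.74/1106 = 0.79
a = C − MPC·Y = 5131.61 − 0.79(6259) = 5131.61 − 4944.61 = 187

MPC = 0.79; a = 187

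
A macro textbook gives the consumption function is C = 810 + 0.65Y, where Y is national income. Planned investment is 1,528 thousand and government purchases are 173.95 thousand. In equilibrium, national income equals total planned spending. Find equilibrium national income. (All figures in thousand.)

Y = 7177

Y = C + I + G = 810 + 0.65Y + 1528 + 173.95
Y − 0.65Y = 2511.95
0.35Y = 2511.95, so Y = 2511.95/0.35 = 7177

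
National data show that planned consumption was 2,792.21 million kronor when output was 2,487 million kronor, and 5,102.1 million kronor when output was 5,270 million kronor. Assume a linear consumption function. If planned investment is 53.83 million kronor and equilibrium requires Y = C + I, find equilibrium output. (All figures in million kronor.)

Y = 4599

MPC = (5102.1 − 2792.21)/(5270 − 2487) = 2309.89/2783 = 0.83
a = 2792.21 − 0.83(2487) = 728
Equilibrium: Y = 728 + 0.83Y + 53.83
0.17Y = 781.83, so Y = 781.83/0.17 = 4599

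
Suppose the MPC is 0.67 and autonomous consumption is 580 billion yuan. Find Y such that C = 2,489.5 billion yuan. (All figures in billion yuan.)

580 + 0.67Y = 2489.5
0.67Y = 1909.5, so Y = 1909.5/0.67 = 2850

Y = 2850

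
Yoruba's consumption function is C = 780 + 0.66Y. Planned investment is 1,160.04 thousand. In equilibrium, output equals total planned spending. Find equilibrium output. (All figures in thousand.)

Y = 5706

Y = C + I = 780 + 0.66Y + 1160.04
Y − 0.66Y = 1940.04
0.34Y = 1940.04, so Y = 1940.04/0.34 = 5706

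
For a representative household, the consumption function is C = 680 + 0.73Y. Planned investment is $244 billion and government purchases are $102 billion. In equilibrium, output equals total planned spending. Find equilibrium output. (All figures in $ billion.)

Y = 3800

Y = C + I + G = 680 + 0.73Y + 244 + 102
Y − 0.73Y = 1026
0.27Y = 1026, so Y = 1026/0.27 = 3800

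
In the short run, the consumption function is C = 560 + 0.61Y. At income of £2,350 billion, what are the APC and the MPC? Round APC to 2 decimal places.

APC = 0.85; MPC = 0.61

MPC = 0.61 (the slope of the consumption function)
C = 560 + 0.61(2350) = 1993.5, so APC = 1993.5/2350 = 0.85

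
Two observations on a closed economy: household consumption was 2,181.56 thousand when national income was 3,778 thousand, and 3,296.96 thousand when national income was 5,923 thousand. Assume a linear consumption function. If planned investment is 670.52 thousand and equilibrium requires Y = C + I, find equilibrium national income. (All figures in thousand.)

MPC = (3296.96 − 2181.56)/(5923 − 3778) = 1115.4/2145 = 0.52
a = 2181.56 − 0.52(3778) = 217
Equilibrium: Y = 217 + 0.52Y + 670.52
0.48Y = 887.52, so Y = 887.52/0.48 = 1849

Y = 1849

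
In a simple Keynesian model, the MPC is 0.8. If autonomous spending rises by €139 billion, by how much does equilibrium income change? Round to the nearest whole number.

ΔY ≈ 695

The multiplier is 1/(1 − MPC) = 1/0.2.
ΔY = 139/0.2 = 695.00 ≈ 695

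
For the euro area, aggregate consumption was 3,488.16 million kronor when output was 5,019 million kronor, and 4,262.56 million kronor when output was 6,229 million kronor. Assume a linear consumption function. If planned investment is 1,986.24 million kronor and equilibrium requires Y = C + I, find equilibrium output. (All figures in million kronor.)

MPC = (4262.56 − 3488.16)/(6229 − 5019) = 774.4/1210 = 0.64
a = 3488.16 − 0.64(5019) = 276
Equilibrium: Y = 276 + 0.64Y + 1986.24
0.36Y = 2262.24, so Y = 2262.24/0.36 = 6284

Y = 6284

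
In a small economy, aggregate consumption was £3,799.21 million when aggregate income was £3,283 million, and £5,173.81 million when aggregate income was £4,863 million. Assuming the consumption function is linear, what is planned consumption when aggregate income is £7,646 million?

C = 7595.02

MPC = (5173.81 − 3799.21)/(4863 − 3283) = 1374.6/1580 = 0.87
a = 3799.21 − 0.87(3283) = 3799.21 − 2856.21 = 943
C = 943 + 0.87(7646) = 943 + 6652.02 = 7595.02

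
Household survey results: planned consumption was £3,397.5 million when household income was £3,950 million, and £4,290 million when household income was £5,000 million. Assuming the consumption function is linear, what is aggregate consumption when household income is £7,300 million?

MPC = (4290 − 3397.5)/(5000 − 3950) = 892.5/1050 = 0.85
a = 3397.5 − 0.85(3950) = 3397.5 − 3357.5 = 40
C = 40 + 0.85(7300) = 40 + 6205 = 6245

C = 6245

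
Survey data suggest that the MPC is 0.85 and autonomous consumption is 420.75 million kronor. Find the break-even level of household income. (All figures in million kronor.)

Y = 2805

At break-even, C = Y: 420.75 + 0.85Y = Y
0.15Y = 420.75, so Y = 420.75/0.15 = 2805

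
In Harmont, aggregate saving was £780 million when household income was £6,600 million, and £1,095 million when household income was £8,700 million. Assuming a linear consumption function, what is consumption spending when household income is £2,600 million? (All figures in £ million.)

C = 2420

MPS = ΔS/ΔY = (1095 − 780)/(8700 − 6600) = 315/2100 = 0.15
MPC = 1 − MPS = 0.85
Autonomous saving = 780 − 0.15(6600) = -210, so a = 210
C = 210 + 0.85(2600) = 210 + 2210 = 2420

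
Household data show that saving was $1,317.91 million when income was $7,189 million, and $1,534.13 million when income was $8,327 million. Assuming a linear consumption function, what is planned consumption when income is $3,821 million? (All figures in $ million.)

MPS = ΔS/ΔY = (1534.13 − 1317.91)/(8327 − 7189) = 216.22/1138 = 0.19
MPC = 1 − MPS = 0.81
Autonomous saving = 1317.91 − 0.19(7189) = -48, so a = 48
C = 48 + 0.81(3821) = 48 + 3095.01 = 3143.01

C = 3143.01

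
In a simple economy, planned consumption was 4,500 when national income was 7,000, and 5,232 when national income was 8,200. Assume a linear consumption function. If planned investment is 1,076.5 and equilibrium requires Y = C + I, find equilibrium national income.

Y = 3350

MPC = (5232 − 4500)/(8200 − 7000) = 732/1200 = 0.61
a = 4500 − 0.61(7000) = 230
Equilibrium: Y = 230 + 0.61Y + 1076.5
0.39Y = 1306.5, so Y = 1306.5/0.39 = 3350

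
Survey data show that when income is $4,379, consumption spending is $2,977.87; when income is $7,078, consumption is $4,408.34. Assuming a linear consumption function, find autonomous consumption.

MPC = ΔC/ΔY = (4408.34 − 2977.87)/(7078 − 4379) = 1430.47/2699 = 0.53
a = C − MPC·Y = 2977.87 − 0.53(4379) = 2977.87 − 2320.87 = 657

a = 657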